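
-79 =-79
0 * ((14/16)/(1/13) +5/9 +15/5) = 0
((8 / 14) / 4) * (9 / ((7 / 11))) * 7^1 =99 / 7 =14.14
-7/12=-0.58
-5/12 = -0.42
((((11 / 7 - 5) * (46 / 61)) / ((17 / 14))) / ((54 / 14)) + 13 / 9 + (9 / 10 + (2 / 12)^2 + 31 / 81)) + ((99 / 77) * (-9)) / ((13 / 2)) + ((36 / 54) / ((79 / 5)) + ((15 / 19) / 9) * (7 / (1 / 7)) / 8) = 459926884637 / 458929369080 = 1.00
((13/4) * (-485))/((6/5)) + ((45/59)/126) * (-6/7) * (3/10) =-91138883/69384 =-1313.54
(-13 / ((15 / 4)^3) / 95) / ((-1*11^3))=832 / 426751875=0.00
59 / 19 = 3.11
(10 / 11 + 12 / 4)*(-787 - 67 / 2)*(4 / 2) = -70563 / 11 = -6414.82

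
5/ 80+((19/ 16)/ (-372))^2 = 2214505/ 35426304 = 0.06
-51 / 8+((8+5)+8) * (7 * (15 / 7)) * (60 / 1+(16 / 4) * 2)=171309 / 8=21413.62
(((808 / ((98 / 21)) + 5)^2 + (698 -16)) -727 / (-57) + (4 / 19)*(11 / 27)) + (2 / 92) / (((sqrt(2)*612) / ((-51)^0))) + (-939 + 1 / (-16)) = sqrt(2) / 56304 + 12665289599 / 402192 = 31490.66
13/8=1.62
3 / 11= 0.27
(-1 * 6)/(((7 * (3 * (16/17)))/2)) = -17/28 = -0.61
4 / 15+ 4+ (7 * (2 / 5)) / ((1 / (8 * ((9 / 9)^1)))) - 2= 74 / 3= 24.67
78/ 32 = 39/ 16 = 2.44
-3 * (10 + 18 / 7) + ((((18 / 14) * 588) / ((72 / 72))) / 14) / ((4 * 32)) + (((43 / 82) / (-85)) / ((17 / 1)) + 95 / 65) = -12363312571 / 345042880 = -35.83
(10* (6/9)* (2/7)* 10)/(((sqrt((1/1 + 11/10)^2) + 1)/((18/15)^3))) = 2304/217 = 10.62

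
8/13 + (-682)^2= 6046620/13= 465124.62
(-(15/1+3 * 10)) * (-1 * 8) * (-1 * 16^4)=-23592960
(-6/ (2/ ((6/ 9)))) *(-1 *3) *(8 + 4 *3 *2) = 192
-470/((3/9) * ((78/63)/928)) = -1056849.23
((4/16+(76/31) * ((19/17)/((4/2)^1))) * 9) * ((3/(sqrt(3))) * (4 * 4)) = 122940 * sqrt(3)/527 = 404.06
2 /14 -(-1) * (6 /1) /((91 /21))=139 /91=1.53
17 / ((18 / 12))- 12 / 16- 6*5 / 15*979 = -23369 / 12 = -1947.42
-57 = -57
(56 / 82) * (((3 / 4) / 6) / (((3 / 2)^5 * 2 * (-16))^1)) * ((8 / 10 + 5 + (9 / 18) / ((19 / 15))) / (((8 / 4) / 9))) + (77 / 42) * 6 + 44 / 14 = 83233007 / 5889240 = 14.13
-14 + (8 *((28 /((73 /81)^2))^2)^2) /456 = 379442140681861901686 /15322741745987539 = 24763.33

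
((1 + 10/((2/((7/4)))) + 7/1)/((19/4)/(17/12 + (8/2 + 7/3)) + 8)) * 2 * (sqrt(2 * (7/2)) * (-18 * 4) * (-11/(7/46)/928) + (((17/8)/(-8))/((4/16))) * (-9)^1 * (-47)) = -4978569/2848 + 1576443 * sqrt(7)/72268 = -1690.38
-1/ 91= -0.01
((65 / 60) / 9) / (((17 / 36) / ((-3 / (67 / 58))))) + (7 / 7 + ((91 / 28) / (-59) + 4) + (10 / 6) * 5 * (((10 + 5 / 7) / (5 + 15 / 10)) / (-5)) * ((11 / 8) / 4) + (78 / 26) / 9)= 1077826279 / 293533968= 3.67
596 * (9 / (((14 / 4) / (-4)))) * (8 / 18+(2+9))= -491104 / 7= -70157.71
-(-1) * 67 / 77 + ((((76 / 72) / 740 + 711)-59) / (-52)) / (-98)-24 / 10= -1.40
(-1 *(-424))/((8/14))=742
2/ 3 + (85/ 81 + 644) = 52303/ 81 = 645.72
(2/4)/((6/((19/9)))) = 19/108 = 0.18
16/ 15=1.07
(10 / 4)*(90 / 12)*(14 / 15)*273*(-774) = -3697785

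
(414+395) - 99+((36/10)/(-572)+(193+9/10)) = 903.89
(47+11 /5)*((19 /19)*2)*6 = 2952 /5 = 590.40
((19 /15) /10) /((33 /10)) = 19 /495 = 0.04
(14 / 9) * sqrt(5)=14 * sqrt(5) / 9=3.48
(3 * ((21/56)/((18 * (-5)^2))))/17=1/6800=0.00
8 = 8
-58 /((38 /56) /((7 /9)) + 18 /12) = -11368 /465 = -24.45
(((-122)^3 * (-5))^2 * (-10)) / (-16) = 51520374361000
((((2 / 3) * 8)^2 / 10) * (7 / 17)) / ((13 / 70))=12544 / 1989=6.31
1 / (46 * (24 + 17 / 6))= 3 / 3703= 0.00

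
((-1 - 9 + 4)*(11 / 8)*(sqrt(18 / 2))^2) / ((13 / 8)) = -594 / 13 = -45.69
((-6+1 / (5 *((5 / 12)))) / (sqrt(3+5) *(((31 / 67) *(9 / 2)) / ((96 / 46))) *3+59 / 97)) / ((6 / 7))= 529430792576 / 9636065071225 - 5210341313688 *sqrt(2) / 9636065071225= -0.71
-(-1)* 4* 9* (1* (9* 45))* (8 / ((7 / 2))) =233280 / 7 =33325.71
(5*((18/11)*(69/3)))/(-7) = -2070/77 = -26.88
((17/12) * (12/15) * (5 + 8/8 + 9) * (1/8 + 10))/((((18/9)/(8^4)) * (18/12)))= 235008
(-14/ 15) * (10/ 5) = -28/ 15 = -1.87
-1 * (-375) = 375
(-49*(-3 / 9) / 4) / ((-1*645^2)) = -49 / 4992300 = -0.00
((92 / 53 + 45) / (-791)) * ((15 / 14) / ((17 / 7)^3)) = -260085 / 58847914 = -0.00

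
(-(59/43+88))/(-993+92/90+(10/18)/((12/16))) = 518805/5754131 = 0.09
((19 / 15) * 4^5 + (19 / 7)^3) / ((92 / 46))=6776293 / 10290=658.53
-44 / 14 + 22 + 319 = 2365 / 7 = 337.86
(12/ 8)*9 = 27/ 2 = 13.50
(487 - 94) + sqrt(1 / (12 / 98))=395.86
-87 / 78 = -1.12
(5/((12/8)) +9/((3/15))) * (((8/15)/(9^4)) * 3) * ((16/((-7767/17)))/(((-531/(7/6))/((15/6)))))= 552160/243534432573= 0.00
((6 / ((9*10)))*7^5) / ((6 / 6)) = 16807 / 15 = 1120.47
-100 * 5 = -500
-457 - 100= -557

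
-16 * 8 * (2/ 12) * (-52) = 3328/ 3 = 1109.33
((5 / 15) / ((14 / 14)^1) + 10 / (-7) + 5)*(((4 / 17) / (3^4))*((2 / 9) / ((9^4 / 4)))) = 2624 / 1707519933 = 0.00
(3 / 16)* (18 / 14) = 27 / 112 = 0.24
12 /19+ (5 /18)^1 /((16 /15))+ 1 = 3451 /1824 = 1.89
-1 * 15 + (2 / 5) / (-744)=-27901 / 1860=-15.00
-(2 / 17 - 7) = 117 / 17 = 6.88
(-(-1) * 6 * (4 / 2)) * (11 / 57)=44 / 19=2.32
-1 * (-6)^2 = -36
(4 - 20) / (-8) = 2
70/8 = 35/4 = 8.75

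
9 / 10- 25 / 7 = -2.67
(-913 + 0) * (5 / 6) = -4565 / 6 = -760.83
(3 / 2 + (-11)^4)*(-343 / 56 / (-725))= 286993 / 2320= 123.70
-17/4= -4.25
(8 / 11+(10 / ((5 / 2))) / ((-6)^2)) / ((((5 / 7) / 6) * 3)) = 1162 / 495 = 2.35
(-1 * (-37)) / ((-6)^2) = 37 / 36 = 1.03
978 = 978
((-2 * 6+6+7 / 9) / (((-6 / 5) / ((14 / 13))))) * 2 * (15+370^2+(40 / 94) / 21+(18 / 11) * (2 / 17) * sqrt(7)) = 13160 * sqrt(7) / 7293+1351351250 / 1053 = 1283339.29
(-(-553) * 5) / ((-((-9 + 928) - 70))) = -3.26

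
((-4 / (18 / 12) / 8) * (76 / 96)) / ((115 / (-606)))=1919 / 1380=1.39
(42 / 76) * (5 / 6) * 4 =35 / 19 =1.84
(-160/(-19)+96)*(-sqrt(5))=-1984*sqrt(5)/19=-233.49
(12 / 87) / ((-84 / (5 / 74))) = -5 / 45066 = -0.00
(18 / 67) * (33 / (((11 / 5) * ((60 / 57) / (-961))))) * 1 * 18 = -4436937 / 67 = -66222.94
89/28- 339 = -9403/28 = -335.82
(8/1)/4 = 2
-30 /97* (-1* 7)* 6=1260 /97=12.99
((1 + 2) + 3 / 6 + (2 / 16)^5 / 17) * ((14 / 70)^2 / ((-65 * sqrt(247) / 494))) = -1949697 * sqrt(247) / 452608000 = -0.07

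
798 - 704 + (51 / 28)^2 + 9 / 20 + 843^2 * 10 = 7106587.77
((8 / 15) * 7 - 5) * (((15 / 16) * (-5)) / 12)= 95 / 192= 0.49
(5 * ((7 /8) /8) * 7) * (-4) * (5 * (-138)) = 84525 /8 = 10565.62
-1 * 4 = -4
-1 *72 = -72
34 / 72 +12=449 / 36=12.47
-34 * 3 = -102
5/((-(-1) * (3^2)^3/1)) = 5/729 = 0.01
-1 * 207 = -207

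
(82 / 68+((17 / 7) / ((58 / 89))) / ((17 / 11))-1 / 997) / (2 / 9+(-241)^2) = 10179900 / 163502986087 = 0.00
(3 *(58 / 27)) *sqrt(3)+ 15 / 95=3 / 19+ 58 *sqrt(3) / 9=11.32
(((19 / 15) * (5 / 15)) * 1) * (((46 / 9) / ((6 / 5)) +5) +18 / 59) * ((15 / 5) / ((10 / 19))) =2750098 / 119475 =23.02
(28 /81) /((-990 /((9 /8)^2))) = -7 /15840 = -0.00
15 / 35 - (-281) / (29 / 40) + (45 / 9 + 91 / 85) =6799943 / 17255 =394.09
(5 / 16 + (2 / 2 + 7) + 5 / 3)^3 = 109902239 / 110592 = 993.76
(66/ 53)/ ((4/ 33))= 1089/ 106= 10.27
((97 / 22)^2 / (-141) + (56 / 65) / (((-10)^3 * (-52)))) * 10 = -496853099 / 360413625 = -1.38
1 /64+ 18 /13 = 1165 /832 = 1.40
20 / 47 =0.43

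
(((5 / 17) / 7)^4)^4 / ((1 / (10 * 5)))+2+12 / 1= 22640156154532970159687675365576384 / 1617154011038069297120003283646081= 14.00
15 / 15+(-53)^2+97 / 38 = 106877 / 38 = 2812.55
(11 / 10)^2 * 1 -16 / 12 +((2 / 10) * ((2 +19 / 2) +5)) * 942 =3108.48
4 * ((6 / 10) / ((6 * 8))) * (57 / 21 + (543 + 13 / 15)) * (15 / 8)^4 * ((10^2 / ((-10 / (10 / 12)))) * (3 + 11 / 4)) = -7424960625 / 458752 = -16185.13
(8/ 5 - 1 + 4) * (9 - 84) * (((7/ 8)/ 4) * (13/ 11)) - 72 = -56739/ 352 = -161.19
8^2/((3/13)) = 832/3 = 277.33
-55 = -55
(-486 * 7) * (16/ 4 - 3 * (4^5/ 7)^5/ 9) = 182395784875832280/ 2401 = 75966590952033.44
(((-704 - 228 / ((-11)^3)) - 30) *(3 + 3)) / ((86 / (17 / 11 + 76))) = -2499441834 / 629563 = -3970.12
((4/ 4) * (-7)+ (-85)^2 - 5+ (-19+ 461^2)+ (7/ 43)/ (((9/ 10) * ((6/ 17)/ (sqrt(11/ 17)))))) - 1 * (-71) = 35 * sqrt(187)/ 1161+ 219786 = 219786.41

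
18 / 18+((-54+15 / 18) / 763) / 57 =260627 / 260946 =1.00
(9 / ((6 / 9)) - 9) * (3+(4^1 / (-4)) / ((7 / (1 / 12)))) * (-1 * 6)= -2259 / 28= -80.68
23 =23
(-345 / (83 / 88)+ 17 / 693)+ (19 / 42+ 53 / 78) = -364.63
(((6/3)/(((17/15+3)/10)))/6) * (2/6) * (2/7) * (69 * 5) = 5750/217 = 26.50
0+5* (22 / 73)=1.51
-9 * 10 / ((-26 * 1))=45 / 13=3.46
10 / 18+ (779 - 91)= 6197 / 9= 688.56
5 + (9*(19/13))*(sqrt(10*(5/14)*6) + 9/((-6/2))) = -448/13 + 855*sqrt(42)/91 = 26.43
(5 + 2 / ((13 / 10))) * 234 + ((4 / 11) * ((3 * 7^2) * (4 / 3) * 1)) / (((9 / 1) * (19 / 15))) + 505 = 1279865 / 627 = 2041.25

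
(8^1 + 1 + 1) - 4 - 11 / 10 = 49 / 10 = 4.90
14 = 14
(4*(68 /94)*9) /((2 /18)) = 11016 /47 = 234.38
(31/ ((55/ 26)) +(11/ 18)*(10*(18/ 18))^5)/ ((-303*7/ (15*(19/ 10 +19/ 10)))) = -574887826/ 349965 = -1642.70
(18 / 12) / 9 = 1 / 6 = 0.17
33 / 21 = 11 / 7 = 1.57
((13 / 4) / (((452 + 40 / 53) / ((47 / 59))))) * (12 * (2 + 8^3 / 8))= 3205917 / 707882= 4.53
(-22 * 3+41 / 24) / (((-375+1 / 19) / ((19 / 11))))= 0.30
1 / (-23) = -1 / 23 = -0.04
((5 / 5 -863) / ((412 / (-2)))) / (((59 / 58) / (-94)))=-2349812 / 6077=-386.67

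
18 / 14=9 / 7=1.29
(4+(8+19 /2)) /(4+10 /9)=387 /92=4.21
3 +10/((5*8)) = 13/4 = 3.25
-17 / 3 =-5.67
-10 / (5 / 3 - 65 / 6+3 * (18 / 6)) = 60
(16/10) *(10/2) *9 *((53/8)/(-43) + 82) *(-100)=-25339500/43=-589290.70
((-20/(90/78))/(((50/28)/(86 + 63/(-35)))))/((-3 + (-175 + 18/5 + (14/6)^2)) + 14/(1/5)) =919464/111325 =8.26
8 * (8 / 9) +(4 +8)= 172 / 9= 19.11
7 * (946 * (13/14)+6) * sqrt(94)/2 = 6191 * sqrt(94)/2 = 30011.99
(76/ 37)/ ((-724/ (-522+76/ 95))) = 49514/ 33485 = 1.48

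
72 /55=1.31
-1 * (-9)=9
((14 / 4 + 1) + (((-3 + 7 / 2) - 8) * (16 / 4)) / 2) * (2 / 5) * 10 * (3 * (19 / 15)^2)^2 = -1824494 / 1875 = -973.06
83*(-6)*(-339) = 168822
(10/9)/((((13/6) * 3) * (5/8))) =32/117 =0.27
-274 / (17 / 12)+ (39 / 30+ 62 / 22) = -353979 / 1870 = -189.29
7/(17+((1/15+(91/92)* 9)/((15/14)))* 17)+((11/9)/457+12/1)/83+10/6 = 1044246748466/562870133127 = 1.86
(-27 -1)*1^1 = -28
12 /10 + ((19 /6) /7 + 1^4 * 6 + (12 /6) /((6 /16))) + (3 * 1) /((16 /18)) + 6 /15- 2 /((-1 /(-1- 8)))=-347 /280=-1.24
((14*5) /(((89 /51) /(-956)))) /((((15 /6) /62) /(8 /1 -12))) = 338561664 /89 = 3804063.64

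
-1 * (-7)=7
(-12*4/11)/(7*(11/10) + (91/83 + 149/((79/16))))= -1049120/9370163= -0.11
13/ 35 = 0.37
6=6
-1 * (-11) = 11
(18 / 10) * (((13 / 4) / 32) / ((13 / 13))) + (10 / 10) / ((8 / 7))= 677 / 640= 1.06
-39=-39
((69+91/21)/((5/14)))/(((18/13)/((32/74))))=64064/999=64.13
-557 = -557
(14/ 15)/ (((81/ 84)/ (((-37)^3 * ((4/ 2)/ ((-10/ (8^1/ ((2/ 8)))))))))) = 635391232/ 2025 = 313773.45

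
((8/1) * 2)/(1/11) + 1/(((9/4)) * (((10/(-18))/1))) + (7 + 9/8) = 7333/40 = 183.32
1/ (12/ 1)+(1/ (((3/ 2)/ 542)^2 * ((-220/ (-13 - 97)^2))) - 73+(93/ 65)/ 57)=-319265955959/ 44460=-7180970.67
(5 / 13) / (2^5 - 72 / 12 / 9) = 15 / 1222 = 0.01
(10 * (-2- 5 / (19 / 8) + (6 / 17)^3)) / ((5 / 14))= -10615080 / 93347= -113.72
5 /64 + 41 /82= 37 /64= 0.58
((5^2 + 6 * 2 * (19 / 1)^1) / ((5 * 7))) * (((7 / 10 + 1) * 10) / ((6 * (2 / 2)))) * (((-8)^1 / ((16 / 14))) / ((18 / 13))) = -103.54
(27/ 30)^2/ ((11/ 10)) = 81/ 110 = 0.74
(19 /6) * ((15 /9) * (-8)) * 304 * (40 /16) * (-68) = 19638400 /9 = 2182044.44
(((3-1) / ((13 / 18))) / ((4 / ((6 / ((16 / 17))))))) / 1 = 459 / 104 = 4.41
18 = 18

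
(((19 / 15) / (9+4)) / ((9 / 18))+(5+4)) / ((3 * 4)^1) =1793 / 2340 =0.77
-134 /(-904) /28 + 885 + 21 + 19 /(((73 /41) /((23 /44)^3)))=4463937630319 /4918779712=907.53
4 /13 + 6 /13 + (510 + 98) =7914 /13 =608.77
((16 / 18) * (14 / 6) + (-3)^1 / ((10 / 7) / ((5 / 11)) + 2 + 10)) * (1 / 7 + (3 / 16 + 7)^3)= 8168719507 / 11722752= 696.83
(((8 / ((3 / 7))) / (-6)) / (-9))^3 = 21952 / 531441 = 0.04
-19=-19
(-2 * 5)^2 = 100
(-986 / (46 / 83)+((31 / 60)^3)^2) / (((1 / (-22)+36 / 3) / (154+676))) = -1743005060142202681 / 14111107200000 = -123520.08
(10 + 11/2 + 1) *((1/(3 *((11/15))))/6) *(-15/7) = -75/28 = -2.68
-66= -66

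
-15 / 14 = -1.07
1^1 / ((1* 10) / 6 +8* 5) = 3 / 125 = 0.02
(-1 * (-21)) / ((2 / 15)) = 157.50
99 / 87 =33 / 29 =1.14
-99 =-99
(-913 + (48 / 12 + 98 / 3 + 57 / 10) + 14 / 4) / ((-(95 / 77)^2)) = 77118503 / 135375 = 569.67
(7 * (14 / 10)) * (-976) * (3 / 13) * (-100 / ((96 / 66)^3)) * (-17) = -1014481545 / 832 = -1219328.78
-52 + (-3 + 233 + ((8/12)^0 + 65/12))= 184.42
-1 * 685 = -685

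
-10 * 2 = -20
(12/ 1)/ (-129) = -4/ 43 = -0.09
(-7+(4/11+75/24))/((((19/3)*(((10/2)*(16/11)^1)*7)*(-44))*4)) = 927/14981120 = 0.00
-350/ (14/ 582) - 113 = -14663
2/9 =0.22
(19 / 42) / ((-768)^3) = -19 / 19025362944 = -0.00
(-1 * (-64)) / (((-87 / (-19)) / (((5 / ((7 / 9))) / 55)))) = 3648 / 2233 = 1.63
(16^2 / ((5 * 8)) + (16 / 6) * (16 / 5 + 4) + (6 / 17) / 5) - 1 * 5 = 1757 / 85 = 20.67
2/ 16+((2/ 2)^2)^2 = 9/ 8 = 1.12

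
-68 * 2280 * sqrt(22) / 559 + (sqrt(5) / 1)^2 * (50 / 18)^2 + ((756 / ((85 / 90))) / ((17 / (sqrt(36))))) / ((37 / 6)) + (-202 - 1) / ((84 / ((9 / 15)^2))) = 7234301729 / 86613300 - 155040 * sqrt(22) / 559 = -1217.37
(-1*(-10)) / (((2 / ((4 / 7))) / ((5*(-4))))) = -400 / 7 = -57.14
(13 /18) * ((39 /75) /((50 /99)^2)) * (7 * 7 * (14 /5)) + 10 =66251063 /312500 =212.00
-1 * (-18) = 18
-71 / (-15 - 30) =71 / 45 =1.58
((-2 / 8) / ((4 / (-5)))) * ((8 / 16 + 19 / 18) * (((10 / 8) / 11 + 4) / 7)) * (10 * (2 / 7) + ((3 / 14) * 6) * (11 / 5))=36019 / 22176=1.62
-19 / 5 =-3.80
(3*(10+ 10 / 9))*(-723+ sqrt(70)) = -24100+ 100*sqrt(70) / 3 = -23821.11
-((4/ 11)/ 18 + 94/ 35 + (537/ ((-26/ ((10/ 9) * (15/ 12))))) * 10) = 284.15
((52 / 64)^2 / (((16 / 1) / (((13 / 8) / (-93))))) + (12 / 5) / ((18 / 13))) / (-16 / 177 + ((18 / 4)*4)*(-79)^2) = 1557601357 / 100990666342400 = 0.00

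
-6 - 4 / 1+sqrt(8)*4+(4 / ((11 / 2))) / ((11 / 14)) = -1098 / 121+8*sqrt(2) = 2.24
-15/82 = -0.18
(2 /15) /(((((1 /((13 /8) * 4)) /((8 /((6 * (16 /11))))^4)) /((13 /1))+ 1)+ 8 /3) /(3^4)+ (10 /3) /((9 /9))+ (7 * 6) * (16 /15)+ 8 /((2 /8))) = 400841298 /241042330273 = 0.00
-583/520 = -1.12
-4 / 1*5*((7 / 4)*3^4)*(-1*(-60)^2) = 10206000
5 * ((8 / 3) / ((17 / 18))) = 14.12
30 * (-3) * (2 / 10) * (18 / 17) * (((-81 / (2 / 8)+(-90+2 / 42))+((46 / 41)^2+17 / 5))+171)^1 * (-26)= -118081.49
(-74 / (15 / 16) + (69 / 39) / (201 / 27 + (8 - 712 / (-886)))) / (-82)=995733637 / 1035848190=0.96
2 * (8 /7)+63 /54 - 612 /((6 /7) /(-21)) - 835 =594823 /42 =14162.45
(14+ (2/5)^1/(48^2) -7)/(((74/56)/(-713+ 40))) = -3565.17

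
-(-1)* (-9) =-9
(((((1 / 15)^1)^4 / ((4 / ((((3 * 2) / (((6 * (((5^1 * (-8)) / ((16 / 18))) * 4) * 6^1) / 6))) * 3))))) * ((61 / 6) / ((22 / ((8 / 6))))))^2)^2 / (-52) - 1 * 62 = -6749023234411642620150000000000013845841 / 108855213458252300325000000000000000000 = -62.00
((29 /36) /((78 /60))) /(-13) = -145 /3042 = -0.05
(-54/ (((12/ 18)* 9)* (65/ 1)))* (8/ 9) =-8/ 65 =-0.12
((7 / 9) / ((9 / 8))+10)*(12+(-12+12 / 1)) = 3464 / 27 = 128.30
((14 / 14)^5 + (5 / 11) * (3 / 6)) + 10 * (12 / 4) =687 / 22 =31.23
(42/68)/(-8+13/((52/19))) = -42/221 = -0.19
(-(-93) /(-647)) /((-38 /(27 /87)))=837 /712994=0.00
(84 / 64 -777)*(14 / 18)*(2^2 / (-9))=9653 / 36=268.14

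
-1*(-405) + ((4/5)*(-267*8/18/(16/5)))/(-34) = 405.87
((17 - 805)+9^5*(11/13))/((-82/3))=-1799.14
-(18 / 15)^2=-36 / 25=-1.44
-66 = -66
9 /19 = 0.47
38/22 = 19/11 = 1.73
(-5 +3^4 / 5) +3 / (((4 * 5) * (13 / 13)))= 227 / 20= 11.35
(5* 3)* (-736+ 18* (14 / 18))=-10830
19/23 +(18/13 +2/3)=2581/897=2.88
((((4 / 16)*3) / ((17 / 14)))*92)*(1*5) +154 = 7448 / 17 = 438.12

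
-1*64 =-64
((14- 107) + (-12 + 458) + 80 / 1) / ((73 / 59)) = 25547 / 73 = 349.96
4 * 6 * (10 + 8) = 432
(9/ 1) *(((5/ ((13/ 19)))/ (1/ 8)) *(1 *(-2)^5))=-16836.92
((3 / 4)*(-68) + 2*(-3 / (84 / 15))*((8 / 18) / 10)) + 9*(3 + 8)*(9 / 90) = -8641 / 210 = -41.15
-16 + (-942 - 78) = -1036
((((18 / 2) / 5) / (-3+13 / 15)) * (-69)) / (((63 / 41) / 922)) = 3912507 / 112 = 34933.10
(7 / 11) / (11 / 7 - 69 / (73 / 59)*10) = -3577 / 3125837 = -0.00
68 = 68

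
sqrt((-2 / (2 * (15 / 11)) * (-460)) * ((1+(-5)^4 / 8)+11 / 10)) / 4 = sqrt(24356310) / 120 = 41.13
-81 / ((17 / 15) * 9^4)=-5 / 459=-0.01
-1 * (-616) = 616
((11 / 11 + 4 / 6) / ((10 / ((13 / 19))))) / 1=13 / 114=0.11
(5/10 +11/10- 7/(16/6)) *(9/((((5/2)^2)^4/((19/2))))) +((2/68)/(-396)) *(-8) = -186839083/3287109375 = -0.06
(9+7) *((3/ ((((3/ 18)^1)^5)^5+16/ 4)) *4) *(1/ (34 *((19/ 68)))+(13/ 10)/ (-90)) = 235478598989231073263616/ 54017547256866432614875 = 4.36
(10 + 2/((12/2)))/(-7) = -31/21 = -1.48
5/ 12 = 0.42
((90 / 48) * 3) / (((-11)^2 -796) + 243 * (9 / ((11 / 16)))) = 55 / 24504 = 0.00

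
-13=-13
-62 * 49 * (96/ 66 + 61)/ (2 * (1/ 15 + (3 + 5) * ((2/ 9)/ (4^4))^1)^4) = -3231084627.66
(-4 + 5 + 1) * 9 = 18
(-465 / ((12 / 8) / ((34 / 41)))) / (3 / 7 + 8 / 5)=-368900 / 2911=-126.73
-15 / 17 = -0.88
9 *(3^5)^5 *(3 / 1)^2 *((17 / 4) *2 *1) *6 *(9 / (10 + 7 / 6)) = 189008059262887782 / 67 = 2821015809893847.49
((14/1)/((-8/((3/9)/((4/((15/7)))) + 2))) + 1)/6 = -15/32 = -0.47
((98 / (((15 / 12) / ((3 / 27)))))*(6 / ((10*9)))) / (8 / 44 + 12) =2156 / 45225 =0.05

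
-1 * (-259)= 259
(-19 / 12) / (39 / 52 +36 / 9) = -1 / 3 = -0.33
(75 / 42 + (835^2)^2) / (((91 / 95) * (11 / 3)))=1939629575500875 / 14014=138406563115.52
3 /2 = 1.50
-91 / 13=-7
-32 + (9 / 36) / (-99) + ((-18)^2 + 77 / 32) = 294.40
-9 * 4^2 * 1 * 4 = -576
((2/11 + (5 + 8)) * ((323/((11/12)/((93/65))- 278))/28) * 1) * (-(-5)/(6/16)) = -174226200/23834041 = -7.31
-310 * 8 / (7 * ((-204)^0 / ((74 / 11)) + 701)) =-36704 / 72639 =-0.51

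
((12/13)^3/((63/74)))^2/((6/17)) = 2.42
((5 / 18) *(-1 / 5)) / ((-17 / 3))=1 / 102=0.01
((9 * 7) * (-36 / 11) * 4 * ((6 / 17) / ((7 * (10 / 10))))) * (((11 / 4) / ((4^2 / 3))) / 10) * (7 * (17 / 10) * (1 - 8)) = 178.60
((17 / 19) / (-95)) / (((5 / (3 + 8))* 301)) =-0.00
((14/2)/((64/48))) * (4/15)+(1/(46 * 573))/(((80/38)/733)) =297995/210864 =1.41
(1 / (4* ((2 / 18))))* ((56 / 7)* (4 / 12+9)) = 168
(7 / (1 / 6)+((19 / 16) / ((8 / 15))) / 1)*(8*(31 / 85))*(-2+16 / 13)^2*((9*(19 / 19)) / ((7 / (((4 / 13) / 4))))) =464535 / 61516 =7.55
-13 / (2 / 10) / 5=-13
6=6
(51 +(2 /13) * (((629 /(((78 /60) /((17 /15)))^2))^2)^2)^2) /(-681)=-156277995425412813967215912446655015594386787095 /253585359659201090640434598933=-616273729821935418.34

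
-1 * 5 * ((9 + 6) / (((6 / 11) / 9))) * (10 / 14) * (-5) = 61875 / 14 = 4419.64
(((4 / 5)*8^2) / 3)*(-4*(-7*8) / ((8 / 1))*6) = 14336 / 5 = 2867.20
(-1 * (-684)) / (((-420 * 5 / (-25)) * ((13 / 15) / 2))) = 1710 / 91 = 18.79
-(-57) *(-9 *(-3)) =1539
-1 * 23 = -23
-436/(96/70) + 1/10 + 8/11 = -209279/660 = -317.09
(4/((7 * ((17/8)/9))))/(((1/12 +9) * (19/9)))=31104/246449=0.13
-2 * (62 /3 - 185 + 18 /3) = 950 /3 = 316.67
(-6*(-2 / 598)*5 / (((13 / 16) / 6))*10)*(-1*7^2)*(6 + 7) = -1411200 / 299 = -4719.73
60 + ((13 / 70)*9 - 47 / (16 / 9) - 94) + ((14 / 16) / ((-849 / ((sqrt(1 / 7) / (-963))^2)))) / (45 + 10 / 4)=-492298543757179 / 8377258029840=-58.77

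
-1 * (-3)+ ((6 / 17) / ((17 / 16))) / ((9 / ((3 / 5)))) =4367 / 1445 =3.02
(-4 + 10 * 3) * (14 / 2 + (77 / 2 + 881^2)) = 20181369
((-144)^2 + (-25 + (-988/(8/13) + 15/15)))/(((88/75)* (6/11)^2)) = 10508575/192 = 54732.16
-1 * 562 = -562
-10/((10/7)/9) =-63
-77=-77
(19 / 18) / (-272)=-19 / 4896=-0.00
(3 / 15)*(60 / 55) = 12 / 55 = 0.22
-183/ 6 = -30.50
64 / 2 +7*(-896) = -6240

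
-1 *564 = -564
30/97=0.31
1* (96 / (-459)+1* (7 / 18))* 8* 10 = 2200 / 153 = 14.38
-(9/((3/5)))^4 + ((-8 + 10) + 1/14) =-708721/14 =-50622.93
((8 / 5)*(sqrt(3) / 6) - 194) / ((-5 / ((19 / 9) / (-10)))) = -1843 / 225 + 38*sqrt(3) / 3375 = -8.17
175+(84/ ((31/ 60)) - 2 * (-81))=15487/ 31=499.58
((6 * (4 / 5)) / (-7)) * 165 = -113.14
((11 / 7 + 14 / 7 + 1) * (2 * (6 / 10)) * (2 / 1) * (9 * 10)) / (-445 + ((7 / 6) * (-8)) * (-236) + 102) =20736 / 39053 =0.53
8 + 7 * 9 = 71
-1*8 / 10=-4 / 5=-0.80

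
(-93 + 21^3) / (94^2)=2292 / 2209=1.04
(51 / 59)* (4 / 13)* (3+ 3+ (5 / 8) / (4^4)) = 626943 / 392704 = 1.60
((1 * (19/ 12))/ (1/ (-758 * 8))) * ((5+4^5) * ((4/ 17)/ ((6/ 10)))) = -197595440/ 51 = -3874420.39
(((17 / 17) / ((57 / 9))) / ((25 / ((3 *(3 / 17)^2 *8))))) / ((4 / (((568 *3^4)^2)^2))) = 725852593471390359552 / 137275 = 5287580356739321.50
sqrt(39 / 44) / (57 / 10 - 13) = -5*sqrt(429) / 803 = -0.13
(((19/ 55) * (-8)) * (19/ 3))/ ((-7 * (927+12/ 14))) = 2888/ 1071675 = 0.00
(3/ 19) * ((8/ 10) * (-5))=-12/ 19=-0.63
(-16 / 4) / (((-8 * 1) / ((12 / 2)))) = 3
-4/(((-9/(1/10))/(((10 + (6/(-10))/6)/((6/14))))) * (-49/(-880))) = 1936/105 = 18.44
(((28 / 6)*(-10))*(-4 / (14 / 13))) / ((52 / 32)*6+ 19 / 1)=416 / 69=6.03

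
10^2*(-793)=-79300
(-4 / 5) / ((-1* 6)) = 2 / 15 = 0.13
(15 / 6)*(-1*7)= -35 / 2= -17.50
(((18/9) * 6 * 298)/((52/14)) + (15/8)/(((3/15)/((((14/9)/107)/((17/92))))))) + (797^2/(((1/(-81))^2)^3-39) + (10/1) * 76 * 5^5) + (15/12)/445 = 328204417648723838820983785/139088757875122799484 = 2359676.10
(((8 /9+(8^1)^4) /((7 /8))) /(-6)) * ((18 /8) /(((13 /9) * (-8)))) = 13827 /91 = 151.95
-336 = -336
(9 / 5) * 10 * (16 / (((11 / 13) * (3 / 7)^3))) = 142688 / 33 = 4323.88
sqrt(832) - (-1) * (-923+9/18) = -1845/2+8 * sqrt(13) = -893.66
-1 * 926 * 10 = -9260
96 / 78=16 / 13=1.23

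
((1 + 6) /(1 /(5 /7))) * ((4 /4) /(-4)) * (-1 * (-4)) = -5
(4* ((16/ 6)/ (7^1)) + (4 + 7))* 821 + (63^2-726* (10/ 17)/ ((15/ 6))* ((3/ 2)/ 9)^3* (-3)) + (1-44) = 1691040/ 119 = 14210.42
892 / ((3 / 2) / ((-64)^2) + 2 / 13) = 5784.23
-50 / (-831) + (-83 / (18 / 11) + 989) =4678553 / 4986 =938.34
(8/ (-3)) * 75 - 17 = -217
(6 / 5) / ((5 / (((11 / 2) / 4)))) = 33 / 100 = 0.33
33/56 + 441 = 24729/56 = 441.59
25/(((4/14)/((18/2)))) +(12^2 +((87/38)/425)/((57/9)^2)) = 2715392754/2915075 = 931.50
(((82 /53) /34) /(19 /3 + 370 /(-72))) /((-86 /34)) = -1476 /97997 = -0.02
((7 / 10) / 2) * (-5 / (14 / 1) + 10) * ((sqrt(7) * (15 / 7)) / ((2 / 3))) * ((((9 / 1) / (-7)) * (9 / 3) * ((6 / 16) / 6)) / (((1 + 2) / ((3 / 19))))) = -32805 * sqrt(7) / 238336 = -0.36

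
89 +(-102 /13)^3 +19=-823932 /2197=-375.03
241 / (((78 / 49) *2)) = 11809 / 156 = 75.70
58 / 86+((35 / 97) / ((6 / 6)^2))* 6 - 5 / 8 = 2.21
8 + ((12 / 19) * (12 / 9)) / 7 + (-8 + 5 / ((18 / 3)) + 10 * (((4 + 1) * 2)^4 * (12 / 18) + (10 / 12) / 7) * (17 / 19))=47601611 / 798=59651.14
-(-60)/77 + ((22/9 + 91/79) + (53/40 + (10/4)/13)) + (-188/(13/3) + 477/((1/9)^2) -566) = 1082754647783/28468440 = 38033.51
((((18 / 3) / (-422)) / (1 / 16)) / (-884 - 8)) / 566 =6 / 13315999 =0.00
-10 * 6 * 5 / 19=-300 / 19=-15.79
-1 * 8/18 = -4/9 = -0.44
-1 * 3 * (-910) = 2730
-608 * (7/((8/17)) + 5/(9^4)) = -59340724/6561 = -9044.46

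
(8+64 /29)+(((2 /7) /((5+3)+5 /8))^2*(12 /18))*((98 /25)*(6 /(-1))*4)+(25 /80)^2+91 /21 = 12873827717 /883641600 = 14.57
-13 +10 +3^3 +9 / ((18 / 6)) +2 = 29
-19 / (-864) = 19 / 864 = 0.02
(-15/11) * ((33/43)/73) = -0.01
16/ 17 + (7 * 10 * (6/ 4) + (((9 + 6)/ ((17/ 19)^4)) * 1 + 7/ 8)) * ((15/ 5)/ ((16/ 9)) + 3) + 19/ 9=58600724213/ 96216192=609.05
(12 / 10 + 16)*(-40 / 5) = -688 / 5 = -137.60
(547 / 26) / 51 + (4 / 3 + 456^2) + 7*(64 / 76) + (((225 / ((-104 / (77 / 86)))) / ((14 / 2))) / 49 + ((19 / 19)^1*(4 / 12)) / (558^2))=528764552676727421 / 2542826342448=207943.63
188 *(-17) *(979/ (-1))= 3128884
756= 756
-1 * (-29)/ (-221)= -29/ 221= -0.13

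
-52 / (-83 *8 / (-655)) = -8515 / 166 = -51.30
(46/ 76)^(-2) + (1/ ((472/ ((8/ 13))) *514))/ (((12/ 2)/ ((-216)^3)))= -159618596/ 104275951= -1.53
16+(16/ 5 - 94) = -374/ 5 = -74.80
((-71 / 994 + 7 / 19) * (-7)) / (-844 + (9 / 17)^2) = 22831 / 9265730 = 0.00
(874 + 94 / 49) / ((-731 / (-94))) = 4034480 / 35819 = 112.64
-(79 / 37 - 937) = 34590 / 37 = 934.86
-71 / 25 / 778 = -71 / 19450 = -0.00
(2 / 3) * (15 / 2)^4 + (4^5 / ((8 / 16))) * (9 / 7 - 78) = -8680083 / 56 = -155001.48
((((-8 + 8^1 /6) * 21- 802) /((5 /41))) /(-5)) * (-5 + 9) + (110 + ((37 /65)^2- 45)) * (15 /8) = 106503843 /16900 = 6302.00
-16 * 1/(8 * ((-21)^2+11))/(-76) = 1/17176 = 0.00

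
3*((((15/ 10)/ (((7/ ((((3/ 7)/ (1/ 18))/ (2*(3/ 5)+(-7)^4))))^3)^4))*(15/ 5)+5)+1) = 31086760628632145261223491629569266662404024913142048113981100444576178/ 1727042257146230292290193979420514814577888813086974368102644469143121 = 18.00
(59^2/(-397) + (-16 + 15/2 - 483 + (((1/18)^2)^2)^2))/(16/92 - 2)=273.96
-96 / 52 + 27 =327 / 13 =25.15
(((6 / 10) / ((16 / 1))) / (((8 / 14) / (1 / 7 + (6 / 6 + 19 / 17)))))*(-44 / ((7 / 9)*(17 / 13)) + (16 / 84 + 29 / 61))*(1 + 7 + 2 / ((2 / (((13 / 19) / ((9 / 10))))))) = -26698621489 / 482329440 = -55.35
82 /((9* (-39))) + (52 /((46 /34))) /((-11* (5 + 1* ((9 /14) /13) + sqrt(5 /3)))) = -204820278814 /210291098589 + 29281616* sqrt(15) /599119939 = -0.78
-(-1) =1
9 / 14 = 0.64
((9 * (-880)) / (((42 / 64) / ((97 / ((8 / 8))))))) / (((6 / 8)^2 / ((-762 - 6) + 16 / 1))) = 32865648640 / 21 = 1565030887.62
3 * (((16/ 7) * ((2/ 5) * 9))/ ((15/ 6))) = 1728/ 175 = 9.87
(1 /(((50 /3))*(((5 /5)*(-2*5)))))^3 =-27 /125000000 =-0.00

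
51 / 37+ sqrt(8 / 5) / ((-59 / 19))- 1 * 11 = -356 / 37- 38 * sqrt(10) / 295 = -10.03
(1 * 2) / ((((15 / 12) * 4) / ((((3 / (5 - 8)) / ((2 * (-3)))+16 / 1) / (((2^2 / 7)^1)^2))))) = 4753 / 240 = 19.80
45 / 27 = 5 / 3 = 1.67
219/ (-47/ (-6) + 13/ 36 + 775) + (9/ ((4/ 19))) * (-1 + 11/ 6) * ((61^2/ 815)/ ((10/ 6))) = 719665137/ 7353256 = 97.87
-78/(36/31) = -403/6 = -67.17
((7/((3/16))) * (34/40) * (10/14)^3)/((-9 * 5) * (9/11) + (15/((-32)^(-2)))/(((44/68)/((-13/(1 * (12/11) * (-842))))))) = 1574540/40728849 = 0.04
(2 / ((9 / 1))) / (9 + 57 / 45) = 5 / 231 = 0.02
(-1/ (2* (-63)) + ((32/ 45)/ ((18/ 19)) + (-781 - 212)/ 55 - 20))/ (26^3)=-2326151/ 1096215120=-0.00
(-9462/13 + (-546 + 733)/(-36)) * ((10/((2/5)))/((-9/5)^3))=1072071875/341172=3142.32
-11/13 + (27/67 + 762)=663316/871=761.56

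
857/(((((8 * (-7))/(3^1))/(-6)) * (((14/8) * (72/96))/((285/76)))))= 38565/49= 787.04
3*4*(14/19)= 168/19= 8.84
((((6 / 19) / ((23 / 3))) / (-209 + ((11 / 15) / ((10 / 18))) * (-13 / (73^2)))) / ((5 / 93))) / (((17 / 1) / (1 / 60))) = -1486791 / 413712897532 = -0.00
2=2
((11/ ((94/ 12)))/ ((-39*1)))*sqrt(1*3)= -22*sqrt(3)/ 611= -0.06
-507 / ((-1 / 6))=3042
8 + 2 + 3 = 13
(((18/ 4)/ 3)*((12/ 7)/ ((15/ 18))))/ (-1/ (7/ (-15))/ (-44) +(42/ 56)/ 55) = -88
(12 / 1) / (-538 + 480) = -0.21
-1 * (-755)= 755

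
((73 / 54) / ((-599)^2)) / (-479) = -73 / 9280746666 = -0.00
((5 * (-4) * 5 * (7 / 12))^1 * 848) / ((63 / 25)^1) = -530000 / 27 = -19629.63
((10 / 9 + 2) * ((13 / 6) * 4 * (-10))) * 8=-58240 / 27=-2157.04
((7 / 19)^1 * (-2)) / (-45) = 14 / 855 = 0.02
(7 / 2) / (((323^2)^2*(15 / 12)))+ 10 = 544227012064 / 54422701205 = 10.00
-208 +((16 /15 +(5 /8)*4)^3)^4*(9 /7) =5448515.19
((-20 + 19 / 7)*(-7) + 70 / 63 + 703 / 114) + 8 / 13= 128.89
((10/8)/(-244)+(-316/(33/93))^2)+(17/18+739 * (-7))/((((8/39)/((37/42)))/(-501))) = 59130272806601/4960032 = 11921349.06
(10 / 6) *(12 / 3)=20 / 3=6.67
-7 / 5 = -1.40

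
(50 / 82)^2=625 / 1681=0.37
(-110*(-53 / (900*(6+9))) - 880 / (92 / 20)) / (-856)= 5926591 / 26578800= 0.22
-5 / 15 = -0.33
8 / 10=4 / 5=0.80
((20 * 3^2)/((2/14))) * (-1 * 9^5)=-74401740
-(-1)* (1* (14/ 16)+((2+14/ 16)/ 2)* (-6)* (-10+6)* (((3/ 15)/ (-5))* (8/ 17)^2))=32911/ 57800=0.57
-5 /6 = -0.83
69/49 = 1.41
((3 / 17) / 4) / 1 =3 / 68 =0.04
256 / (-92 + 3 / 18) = -1536 / 551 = -2.79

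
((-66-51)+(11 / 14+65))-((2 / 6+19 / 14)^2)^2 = -184774969 / 3111696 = -59.38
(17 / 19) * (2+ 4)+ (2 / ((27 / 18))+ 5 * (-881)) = -250703 / 57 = -4398.30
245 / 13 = 18.85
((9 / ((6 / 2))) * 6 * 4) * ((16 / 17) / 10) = 576 / 85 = 6.78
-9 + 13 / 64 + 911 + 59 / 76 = 1098023 / 1216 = 902.98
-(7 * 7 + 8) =-57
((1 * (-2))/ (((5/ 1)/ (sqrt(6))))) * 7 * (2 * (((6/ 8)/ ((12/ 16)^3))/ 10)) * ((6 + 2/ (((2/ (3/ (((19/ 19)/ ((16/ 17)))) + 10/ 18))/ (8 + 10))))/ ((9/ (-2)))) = 508928 * sqrt(6)/ 34425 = 36.21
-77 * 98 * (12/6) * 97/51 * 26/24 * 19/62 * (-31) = 90397307/306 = 295416.04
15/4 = 3.75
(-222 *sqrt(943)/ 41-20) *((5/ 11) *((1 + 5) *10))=-66600 *sqrt(943)/ 451-6000/ 11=-5080.21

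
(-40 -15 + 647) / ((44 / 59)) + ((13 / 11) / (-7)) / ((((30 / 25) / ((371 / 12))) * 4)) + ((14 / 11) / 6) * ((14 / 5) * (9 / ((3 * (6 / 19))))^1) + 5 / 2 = 12685831 / 15840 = 800.87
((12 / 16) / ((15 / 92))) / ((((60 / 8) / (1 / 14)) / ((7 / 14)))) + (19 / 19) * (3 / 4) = 1621 / 2100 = 0.77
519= 519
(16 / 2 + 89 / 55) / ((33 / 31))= 16399 / 1815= 9.04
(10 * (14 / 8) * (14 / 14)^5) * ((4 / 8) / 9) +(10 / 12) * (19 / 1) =605 / 36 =16.81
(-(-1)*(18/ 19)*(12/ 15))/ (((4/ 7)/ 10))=252/ 19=13.26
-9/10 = -0.90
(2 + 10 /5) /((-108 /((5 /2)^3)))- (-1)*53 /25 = 8323 /5400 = 1.54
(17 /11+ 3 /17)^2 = 103684 /34969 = 2.97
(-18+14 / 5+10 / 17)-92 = -9062 / 85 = -106.61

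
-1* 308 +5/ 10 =-615/ 2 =-307.50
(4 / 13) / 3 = 4 / 39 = 0.10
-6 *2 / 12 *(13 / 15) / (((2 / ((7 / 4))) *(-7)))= 13 / 120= 0.11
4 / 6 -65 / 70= -11 / 42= -0.26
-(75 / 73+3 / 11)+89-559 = -378454 / 803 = -471.30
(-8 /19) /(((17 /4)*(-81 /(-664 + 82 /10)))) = -34976 /43605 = -0.80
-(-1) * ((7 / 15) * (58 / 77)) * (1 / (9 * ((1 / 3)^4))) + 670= 37024 / 55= 673.16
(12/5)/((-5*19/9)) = -108/475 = -0.23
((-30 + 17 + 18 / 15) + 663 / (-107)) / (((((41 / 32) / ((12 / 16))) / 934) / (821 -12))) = -7959853.64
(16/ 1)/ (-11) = -16/ 11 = -1.45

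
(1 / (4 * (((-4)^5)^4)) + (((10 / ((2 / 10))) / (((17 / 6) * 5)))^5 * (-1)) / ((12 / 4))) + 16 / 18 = -181.66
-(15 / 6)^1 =-5 / 2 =-2.50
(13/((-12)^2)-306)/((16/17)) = -748867/2304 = -325.03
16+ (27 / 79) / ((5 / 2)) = 6374 / 395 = 16.14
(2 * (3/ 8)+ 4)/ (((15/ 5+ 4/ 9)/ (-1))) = -171/ 124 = -1.38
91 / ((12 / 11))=1001 / 12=83.42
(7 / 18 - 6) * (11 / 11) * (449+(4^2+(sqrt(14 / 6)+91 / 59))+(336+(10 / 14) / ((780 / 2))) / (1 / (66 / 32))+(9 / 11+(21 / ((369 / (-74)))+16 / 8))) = -27191206020085 / 4184212032 - 101 * sqrt(21) / 54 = -6507.10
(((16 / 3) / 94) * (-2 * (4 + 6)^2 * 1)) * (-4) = 45.39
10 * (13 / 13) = 10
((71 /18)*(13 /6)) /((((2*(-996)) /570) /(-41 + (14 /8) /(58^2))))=48374849965 /482478336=100.26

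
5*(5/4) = 6.25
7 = 7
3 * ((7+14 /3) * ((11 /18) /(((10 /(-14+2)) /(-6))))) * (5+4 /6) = 2618 /3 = 872.67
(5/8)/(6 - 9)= -5/24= -0.21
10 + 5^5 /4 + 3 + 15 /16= 795.19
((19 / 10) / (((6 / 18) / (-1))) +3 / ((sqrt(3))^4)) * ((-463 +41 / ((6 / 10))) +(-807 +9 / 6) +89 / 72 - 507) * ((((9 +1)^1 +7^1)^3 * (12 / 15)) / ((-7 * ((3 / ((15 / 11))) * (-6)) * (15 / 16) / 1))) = 27758656346 / 66825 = 415393.29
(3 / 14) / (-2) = -3 / 28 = -0.11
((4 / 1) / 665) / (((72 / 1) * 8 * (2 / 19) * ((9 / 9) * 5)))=1 / 50400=0.00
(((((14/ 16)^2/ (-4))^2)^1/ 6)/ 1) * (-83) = -199283/ 393216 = -0.51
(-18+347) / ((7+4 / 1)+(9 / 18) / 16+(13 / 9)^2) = 852768 / 34001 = 25.08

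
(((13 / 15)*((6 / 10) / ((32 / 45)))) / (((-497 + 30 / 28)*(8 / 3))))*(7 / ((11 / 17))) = -292383 / 48878720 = -0.01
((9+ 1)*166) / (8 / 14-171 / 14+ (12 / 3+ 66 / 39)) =-302120 / 1083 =-278.97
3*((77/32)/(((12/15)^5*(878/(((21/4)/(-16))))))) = -15159375/1841299456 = -0.01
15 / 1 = 15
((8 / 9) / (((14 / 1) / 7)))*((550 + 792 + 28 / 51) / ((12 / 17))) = 68470 / 81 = 845.31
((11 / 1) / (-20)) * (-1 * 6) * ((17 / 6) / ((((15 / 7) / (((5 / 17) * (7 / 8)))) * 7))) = 77 / 480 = 0.16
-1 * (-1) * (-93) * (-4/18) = 20.67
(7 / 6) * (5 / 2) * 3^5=2835 / 4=708.75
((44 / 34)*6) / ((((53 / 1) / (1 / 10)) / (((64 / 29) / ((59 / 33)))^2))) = 294395904 / 13188482105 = 0.02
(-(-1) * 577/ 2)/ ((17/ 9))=5193/ 34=152.74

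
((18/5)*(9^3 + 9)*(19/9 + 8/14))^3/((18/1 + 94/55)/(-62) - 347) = -5292654752921050944/5077917775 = -1042288392.10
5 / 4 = 1.25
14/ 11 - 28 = -294/ 11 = -26.73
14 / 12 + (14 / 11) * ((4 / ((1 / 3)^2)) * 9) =27293 / 66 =413.53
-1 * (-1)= 1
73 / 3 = 24.33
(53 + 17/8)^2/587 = 194481/37568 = 5.18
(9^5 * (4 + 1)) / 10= 59049 / 2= 29524.50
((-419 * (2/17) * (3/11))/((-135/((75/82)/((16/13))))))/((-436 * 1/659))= -17947865/160454976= -0.11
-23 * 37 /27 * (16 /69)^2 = -9472 /5589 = -1.69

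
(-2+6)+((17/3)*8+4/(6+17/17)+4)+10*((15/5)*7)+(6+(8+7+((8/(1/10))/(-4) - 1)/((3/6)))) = 5101/21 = 242.90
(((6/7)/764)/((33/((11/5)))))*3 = 0.00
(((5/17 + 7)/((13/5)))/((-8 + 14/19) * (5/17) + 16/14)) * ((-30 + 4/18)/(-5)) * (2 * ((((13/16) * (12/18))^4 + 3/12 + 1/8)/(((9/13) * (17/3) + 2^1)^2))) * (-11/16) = 7134555233/23472820224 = 0.30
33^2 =1089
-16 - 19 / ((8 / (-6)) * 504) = -10733 / 672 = -15.97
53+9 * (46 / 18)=76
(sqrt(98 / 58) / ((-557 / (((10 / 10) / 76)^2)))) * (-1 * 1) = 7 * sqrt(29) / 93299728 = 0.00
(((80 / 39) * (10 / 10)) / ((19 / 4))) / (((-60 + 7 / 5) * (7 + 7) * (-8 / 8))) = 800 / 1519791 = 0.00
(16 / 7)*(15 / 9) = 80 / 21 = 3.81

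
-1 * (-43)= 43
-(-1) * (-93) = -93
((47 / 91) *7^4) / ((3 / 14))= 225694 / 39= 5787.03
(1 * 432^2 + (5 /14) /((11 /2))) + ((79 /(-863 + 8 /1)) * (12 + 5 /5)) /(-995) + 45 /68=831300460152397 /4454396100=186624.73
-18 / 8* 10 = -45 / 2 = -22.50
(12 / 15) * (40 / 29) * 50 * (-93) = -148800 / 29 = -5131.03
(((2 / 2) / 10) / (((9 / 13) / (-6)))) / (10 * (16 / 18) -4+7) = -39 / 535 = -0.07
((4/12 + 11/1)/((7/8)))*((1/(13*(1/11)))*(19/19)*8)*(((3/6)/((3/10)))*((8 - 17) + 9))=0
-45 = -45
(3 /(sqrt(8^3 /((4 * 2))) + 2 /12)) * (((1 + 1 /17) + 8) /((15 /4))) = 0.89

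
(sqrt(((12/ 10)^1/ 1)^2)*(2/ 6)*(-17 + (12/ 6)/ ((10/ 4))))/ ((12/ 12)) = -162/ 25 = -6.48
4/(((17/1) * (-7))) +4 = 472/119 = 3.97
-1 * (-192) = 192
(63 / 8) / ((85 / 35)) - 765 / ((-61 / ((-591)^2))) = 36339222141 / 8296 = 4380330.54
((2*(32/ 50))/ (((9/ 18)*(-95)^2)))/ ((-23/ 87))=-5568/ 5189375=-0.00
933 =933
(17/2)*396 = 3366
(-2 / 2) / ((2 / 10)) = -5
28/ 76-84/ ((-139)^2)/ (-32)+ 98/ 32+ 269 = 1600146697/ 5873584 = 272.43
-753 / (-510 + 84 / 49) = 1757 / 1186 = 1.48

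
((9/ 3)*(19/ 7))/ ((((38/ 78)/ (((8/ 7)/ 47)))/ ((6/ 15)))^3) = 728911872/ 11248715912875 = 0.00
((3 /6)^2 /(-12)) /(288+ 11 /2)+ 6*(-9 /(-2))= 380375 /14088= 27.00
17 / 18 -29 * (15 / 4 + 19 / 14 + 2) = -51701 / 252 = -205.16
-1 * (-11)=11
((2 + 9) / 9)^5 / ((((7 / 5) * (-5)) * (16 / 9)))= -0.22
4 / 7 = 0.57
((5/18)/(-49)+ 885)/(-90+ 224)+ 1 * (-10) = -401315/118188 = -3.40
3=3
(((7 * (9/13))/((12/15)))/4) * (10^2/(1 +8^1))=875/52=16.83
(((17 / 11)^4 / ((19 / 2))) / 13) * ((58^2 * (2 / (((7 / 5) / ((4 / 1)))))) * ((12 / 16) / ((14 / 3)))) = 25286817960 / 177200023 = 142.70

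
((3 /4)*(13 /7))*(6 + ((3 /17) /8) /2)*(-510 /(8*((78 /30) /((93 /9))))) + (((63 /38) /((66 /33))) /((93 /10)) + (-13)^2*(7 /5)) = -9945936671 /5277440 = -1884.61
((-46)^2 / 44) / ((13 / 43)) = 22747 / 143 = 159.07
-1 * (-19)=19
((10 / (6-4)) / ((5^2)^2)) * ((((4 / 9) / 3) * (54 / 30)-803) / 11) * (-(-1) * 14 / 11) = -168574 / 226875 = -0.74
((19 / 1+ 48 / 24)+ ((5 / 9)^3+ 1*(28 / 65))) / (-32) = -511811 / 758160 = -0.68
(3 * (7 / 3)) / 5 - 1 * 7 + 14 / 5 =-14 / 5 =-2.80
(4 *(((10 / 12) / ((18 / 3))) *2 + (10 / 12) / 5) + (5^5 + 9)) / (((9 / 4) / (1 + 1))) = 225776 / 81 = 2787.36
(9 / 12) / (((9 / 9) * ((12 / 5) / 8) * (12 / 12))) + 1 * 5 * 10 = 105 / 2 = 52.50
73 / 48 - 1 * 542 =-25943 / 48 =-540.48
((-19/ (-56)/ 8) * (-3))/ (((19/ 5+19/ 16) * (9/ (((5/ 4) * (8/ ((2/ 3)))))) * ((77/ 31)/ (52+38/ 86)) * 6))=-158875/ 1061928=-0.15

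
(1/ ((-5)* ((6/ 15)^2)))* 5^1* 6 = -75/ 2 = -37.50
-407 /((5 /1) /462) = -188034 /5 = -37606.80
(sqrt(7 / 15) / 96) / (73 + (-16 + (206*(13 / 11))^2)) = 121*sqrt(105) / 10337156640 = 0.00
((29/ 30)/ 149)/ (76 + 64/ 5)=29/ 396936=0.00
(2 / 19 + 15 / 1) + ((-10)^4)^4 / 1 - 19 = 189999999999999926 / 19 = 9999999999999996.11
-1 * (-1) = 1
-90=-90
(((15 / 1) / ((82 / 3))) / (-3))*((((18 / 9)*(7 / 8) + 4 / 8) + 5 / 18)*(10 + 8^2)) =-16835 / 492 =-34.22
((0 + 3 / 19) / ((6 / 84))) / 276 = 7 / 874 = 0.01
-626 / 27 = -23.19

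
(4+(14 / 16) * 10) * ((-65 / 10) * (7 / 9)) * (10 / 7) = -1105 / 12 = -92.08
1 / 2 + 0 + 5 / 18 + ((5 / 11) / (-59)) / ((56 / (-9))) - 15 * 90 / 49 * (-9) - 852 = -1381271653 / 2289672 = -603.26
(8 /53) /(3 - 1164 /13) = -104 /59625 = -0.00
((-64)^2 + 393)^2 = 20151121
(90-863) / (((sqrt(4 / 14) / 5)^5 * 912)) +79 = 79-118365625 * sqrt(14) / 7296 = -60623.25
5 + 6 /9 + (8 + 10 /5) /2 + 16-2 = 74 /3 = 24.67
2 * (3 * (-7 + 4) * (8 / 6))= -24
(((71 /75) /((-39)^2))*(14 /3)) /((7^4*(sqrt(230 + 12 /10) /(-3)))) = -71*sqrt(5) /665171325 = -0.00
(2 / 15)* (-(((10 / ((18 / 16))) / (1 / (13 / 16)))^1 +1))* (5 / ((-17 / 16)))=2368 / 459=5.16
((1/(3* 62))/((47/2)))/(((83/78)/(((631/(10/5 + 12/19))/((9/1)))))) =0.01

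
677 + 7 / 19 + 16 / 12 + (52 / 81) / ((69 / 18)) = 8009978 / 11799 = 678.87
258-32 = 226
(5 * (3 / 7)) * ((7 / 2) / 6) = 5 / 4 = 1.25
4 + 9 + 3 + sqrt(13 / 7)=sqrt(91) / 7 + 16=17.36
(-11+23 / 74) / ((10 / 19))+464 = 328331 / 740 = 443.69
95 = 95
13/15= 0.87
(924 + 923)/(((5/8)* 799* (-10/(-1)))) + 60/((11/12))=65.82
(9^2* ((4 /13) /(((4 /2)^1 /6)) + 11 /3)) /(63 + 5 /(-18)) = 86994 /14677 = 5.93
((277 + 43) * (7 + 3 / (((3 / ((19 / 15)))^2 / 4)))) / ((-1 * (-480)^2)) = -6169 / 486000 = -0.01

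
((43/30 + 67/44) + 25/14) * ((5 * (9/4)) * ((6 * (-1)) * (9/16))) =-1774467/9856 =-180.04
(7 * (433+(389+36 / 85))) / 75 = 163114 / 2125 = 76.76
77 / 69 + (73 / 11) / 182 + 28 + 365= 54447425 / 138138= 394.15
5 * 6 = 30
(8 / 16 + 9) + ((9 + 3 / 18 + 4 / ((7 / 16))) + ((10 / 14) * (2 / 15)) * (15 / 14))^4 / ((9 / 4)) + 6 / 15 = 4293448821524747 / 84050798580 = 51081.59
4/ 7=0.57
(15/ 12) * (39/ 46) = 195/ 184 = 1.06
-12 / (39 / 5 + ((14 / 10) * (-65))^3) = 15 / 941954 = 0.00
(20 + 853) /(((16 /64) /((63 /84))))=2619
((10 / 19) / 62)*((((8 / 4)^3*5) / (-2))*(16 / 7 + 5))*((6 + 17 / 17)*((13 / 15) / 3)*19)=-4420 / 93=-47.53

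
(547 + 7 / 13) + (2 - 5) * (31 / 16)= 541.73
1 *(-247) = -247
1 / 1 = 1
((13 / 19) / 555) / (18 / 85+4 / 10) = 17 / 8436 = 0.00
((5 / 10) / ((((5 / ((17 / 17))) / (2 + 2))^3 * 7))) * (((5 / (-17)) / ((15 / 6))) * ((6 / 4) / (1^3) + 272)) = -17504 / 14875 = -1.18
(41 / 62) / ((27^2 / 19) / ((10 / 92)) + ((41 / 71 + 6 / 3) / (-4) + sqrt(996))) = 1752607809130 / 926323189272757 - 29844736400 * sqrt(249) / 2778969567818271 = 0.00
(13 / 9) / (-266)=-13 / 2394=-0.01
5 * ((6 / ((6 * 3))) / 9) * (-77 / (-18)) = 0.79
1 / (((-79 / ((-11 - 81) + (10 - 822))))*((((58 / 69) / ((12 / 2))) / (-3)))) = -561384 / 2291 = -245.04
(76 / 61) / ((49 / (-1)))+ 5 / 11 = 14109 / 32879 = 0.43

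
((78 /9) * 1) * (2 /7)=52 /21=2.48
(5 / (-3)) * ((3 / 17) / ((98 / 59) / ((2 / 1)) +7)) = -295 / 7854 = -0.04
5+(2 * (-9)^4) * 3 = 39371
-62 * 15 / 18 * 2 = -310 / 3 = -103.33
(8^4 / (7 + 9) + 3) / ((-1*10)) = -25.90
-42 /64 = -21 /32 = -0.66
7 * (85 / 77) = 85 / 11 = 7.73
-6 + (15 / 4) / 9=-67 / 12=-5.58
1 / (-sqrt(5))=-sqrt(5) / 5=-0.45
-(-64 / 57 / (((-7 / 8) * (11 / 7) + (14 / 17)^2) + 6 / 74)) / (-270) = 2737408 / 405303345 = 0.01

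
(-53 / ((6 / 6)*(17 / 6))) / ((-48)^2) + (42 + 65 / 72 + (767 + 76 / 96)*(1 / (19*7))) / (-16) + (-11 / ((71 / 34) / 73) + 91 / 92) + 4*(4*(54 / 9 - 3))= -1440195992065 / 4253429376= -338.60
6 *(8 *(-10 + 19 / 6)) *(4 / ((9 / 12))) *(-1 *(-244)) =-1280512 / 3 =-426837.33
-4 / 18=-2 / 9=-0.22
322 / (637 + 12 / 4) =161 / 320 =0.50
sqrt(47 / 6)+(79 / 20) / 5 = 79 / 100+sqrt(282) / 6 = 3.59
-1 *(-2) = 2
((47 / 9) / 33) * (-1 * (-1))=47 / 297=0.16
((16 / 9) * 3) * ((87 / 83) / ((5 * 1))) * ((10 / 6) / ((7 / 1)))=464 / 1743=0.27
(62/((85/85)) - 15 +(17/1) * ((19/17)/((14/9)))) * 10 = 4145/7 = 592.14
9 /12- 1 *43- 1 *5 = -47.25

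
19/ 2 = 9.50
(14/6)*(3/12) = 7/12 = 0.58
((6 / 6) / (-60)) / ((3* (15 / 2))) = -1 / 1350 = -0.00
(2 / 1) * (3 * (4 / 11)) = 24 / 11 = 2.18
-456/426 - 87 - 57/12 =-26361/284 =-92.82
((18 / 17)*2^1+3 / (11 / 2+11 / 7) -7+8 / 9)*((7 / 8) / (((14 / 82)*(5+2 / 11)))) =-246287 / 69768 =-3.53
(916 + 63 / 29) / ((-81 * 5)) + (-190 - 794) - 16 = -11771627 / 11745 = -1002.27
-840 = -840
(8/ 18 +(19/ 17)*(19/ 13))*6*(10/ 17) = 82660/ 11271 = 7.33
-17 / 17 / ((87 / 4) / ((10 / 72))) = -5 / 783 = -0.01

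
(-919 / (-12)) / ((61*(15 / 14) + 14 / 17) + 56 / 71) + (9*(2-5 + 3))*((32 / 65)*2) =7764631 / 6789894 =1.14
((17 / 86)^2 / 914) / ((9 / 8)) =289 / 7604937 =0.00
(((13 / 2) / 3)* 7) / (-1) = -91 / 6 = -15.17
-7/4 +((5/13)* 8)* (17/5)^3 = 154941/1300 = 119.19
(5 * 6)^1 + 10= 40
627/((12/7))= 1463/4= 365.75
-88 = -88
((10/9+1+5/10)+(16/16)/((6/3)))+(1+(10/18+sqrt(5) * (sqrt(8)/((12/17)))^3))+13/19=305/57+4913 * sqrt(10)/108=149.21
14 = 14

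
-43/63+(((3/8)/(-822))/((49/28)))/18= -47129/69048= -0.68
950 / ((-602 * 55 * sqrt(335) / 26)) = -0.04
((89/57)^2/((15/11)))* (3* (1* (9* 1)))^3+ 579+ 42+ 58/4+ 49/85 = 2198664979/61370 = 35826.38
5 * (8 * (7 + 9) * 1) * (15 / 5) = 1920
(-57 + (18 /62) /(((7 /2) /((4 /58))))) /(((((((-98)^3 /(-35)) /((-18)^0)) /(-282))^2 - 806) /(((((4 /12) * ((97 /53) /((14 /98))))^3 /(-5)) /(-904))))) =-59053378195820575 /498365208811503546928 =-0.00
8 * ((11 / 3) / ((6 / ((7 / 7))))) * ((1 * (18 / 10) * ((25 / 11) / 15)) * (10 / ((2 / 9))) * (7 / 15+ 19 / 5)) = 256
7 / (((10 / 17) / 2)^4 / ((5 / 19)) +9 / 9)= 584647 / 85896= 6.81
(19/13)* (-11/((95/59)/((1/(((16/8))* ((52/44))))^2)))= -78529/43940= -1.79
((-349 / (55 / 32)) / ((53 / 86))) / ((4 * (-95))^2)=-60028 / 26307875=-0.00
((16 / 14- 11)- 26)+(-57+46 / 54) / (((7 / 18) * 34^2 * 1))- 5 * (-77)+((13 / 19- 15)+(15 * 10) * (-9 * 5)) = -739754408 / 115311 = -6415.30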